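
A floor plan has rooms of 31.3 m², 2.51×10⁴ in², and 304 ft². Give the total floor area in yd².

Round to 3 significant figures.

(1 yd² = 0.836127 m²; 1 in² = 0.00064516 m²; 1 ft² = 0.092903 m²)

31.3 m² (already m²)
2.51×10⁴ in² × 0.00064516 = 16.1935 m²
304 ft² × 0.092903 = 28.2425 m²
Sum: 31.3 + 16.1935 + 28.2425 = 75.736 m²
In yd²: 75.736 / 0.836127 = 90.5795 yd²

90.6 yd²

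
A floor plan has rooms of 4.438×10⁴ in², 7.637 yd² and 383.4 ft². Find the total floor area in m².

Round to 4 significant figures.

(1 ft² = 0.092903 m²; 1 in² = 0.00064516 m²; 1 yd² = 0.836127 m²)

70.64 m²

4.438×10⁴ in² × 0.00064516 → 28.6322 m²
7.637 yd² × 0.836127 → 6.3855 m²
383.4 ft² × 0.092903 → 35.619 m²
Sum: 28.6322 + 6.3855 + 35.619 = 70.6367 m²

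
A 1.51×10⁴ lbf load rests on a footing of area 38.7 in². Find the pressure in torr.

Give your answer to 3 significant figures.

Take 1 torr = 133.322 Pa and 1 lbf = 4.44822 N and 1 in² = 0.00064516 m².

2.02×10⁴ torr

1.51×10⁴ lbf × 4.44822 = 67168.1 N
38.7 in² × 0.00064516 = 0.0249677 m²
P = F / A = 67168.1 N / 0.0249677 m² = 2.6902×10⁶ Pa
2.6902×10⁶ Pa ÷ (133.322 Pa/torr) = 20178.2 torr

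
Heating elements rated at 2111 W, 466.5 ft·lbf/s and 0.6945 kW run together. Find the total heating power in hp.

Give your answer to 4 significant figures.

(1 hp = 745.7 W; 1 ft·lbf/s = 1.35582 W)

4.610 hp

2111 W (already W)
466.5 ft·lbf/s × 1.35582 → 632.49 W
0.6945 kW × 1000 → 694.5 W
Combined: 2111 + 632.49 + 694.5 = 3437.99 W
In hp: 3437.99 / 745.7 = 4.61042 hp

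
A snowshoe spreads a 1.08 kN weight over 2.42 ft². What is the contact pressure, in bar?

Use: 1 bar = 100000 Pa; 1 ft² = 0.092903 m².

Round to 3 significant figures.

1.08 kN × 1000 = 1080 N
2.42 ft² × 0.092903 = 0.224825 m²
P = F / A = 1080 N / 0.224825 m² = 4803.74 Pa
4803.74 Pa ÷ (100000 Pa/bar) = 0.0480374 bar

0.0480 bar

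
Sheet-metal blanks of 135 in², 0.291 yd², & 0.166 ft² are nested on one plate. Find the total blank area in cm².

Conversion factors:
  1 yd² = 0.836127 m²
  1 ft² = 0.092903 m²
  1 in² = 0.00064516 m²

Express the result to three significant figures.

3460 cm²

135 in² × 0.00064516 → 0.0870966 m²
0.291 yd² × 0.836127 → 0.243313 m²
0.166 ft² × 0.092903 → 0.0154219 m²
Sum: 0.0870966 + 0.243313 + 0.0154219 = 0.345832 m²
In cm²: 0.345832 / 0.0001 = 3458.32 cm²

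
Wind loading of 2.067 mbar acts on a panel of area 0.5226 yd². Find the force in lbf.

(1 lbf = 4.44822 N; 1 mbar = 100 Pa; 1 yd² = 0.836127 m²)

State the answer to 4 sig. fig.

20.30 lbf

2.067 mbar × 100 = 206.7 Pa
0.5226 yd² × 0.836127 = 0.43696 m²
F = P × A = 206.7 Pa × 0.43696 m² = 90.3196 N
90.3196 N ÷ (4.44822 N/lbf) = 20.3047 lbf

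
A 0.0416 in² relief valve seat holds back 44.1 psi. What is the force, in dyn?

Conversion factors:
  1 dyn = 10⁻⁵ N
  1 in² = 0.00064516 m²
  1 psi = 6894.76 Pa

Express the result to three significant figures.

8.16×10⁵ dyn

44.1 psi × 6894.76 → 304059 Pa
0.0416 in² × 0.00064516 → 2.68387×10⁻⁵ m²
F = P × A = 304059 Pa × 2.68387×10⁻⁵ m² = 8.16055 N
8.16055 N ÷ (10⁻⁵ N/dyn) = 816055 dyn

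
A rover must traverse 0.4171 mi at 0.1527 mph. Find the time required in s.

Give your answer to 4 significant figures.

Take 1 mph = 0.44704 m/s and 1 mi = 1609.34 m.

0.4171 mi × 1609.34 → 671.256 m
0.1527 mph × 0.44704 → 0.068263 m/s
t = d / v = 671.256 m / 0.068263 m/s = 9833.38 s

9833 s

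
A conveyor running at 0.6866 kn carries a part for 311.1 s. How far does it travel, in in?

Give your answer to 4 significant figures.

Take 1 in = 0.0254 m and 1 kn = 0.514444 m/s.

4326 in

0.6866 kn × 0.514444 → 0.353217 m/s
d = v × t = 0.353217 m/s × 311.1 s = 109.886 m
109.886 m ÷ (0.0254 m/in) = 4326.22 in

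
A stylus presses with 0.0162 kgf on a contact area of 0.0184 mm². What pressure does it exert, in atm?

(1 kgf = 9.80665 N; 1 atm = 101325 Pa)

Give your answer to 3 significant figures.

85.2 atm

0.0162 kgf × 9.80665 = 0.158868 N
0.0184 mm² × 10⁻⁶ = 1.84×10⁻⁸ m²
P = F / A = 0.158868 N / 1.84×10⁻⁸ m² = 8.63413×10⁶ Pa
8.63413×10⁶ Pa ÷ (101325 Pa/atm) = 85.2122 atm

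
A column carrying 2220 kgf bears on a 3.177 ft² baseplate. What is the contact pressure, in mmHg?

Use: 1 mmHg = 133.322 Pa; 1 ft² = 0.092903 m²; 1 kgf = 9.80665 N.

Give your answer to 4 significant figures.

2220 kgf × 9.80665 → 21770.8 N
3.177 ft² × 0.092903 → 0.295153 m²
P = F / A = 21770.8 N / 0.295153 m² = 73761.1 Pa
73761.1 Pa ÷ (133.322 Pa/mmHg) = 553.255 mmHg

553.3 mmHg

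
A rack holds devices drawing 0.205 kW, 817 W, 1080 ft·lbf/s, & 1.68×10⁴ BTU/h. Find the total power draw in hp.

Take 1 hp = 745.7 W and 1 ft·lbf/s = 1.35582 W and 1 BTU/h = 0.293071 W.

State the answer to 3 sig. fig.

9.94 hp

0.205 kW × 1000 → 205 W
817 W (already W)
1080 ft·lbf/s × 1.35582 → 1464.29 W
1.68×10⁴ BTU/h × 0.293071 → 4923.59 W
Sum: 205 + 817 + 1464.29 + 4923.59 = 7409.88 W
In hp: 7409.88 / 745.7 = 9.93681 hp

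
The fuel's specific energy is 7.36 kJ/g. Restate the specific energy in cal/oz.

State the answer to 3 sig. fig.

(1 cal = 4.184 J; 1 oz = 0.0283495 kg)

7.36 kJ/g × 1000 J/kJ ÷ 0.001 kg/g = 7.36×10⁶ J/kg
7.36×10⁶ J/kg ÷ 4.184 J/cal × 0.0283495 kg/oz = 49869.1 cal/oz

4.99×10⁴ cal/oz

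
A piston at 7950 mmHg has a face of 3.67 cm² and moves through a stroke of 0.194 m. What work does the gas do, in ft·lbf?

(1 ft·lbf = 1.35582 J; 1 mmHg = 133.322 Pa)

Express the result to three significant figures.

7950 mmHg → 1.05991×10⁶ Pa
3.67 cm² → 3.67×10⁻⁴ m²
F = P × A = 1.05991×10⁶ × 3.67×10⁻⁴ = 388.987 N
W = F × d = 388.987 × 0.194 = 75.4635 J
In ft·lbf: 75.4635 / 1.35582 = 55.6589 ft·lbf

55.7 ft·lbf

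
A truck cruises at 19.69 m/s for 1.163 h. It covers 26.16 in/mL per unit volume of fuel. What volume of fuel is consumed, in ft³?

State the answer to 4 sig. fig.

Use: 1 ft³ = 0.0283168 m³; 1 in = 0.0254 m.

4.381 ft³

1.163 h → 4186.8 s
d = v × t = 19.69 × 4186.8 = 82438.1 m
26.16 in/mL → 664464 m/m³
V = d / (distance per unit fuel) = 82438.1 / 664464 = 0.124067 m³
In ft³: 0.124067 / 0.0283168 = 4.38139 ft³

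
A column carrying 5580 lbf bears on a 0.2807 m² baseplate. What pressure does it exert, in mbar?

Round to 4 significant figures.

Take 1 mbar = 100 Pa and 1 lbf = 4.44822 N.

884.3 mbar

5580 lbf × 4.44822 = 24821.1 N
P = F / A = 24821.1 N / 0.2807 m² = 88425.7 Pa
88425.7 Pa ÷ (100 Pa/mbar) = 884.257 mbar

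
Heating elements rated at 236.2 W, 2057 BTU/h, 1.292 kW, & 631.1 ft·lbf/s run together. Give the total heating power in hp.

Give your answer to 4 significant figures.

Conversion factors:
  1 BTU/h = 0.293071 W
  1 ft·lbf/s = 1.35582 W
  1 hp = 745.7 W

4.005 hp

236.2 W (already W)
2057 BTU/h × 0.293071 = 602.847 W
1.292 kW × 1000 = 1292 W
631.1 ft·lbf/s × 1.35582 = 855.658 W
Sum: 236.2 + 602.847 + 1292 + 855.658 = 2986.7 W
In hp: 2986.7 / 745.7 = 4.00523 hp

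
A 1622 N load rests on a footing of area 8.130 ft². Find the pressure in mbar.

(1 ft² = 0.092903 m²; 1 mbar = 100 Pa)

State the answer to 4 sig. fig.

8.130 ft² × 0.092903 → 0.755301 m²
P = F / A = 1622 N / 0.755301 m² = 2147.49 Pa
2147.49 Pa ÷ (100 Pa/mbar) = 21.4749 mbar

21.47 mbar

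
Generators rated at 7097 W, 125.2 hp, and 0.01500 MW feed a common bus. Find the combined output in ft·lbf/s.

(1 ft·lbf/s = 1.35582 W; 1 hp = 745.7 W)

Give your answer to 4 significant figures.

7097 W (already W)
125.2 hp × 745.7 → 93361.6 W
0.01500 MW × 1000000 → 15000 W
Combined: 7097 + 93361.6 + 15000 = 115459 W
In ft·lbf/s: 115459 / 1.35582 = 85158.1 ft·lbf/s

8.516×10⁴ ft·lbf/s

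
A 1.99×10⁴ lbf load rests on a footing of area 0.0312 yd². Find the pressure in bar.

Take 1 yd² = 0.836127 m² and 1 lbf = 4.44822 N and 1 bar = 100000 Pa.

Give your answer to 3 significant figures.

33.9 bar

1.99×10⁴ lbf × 4.44822 → 88519.6 N
0.0312 yd² × 0.836127 → 0.0260872 m²
P = F / A = 88519.6 N / 0.0260872 m² = 3.39322×10⁶ Pa
3.39322×10⁶ Pa ÷ (100000 Pa/bar) = 33.9322 bar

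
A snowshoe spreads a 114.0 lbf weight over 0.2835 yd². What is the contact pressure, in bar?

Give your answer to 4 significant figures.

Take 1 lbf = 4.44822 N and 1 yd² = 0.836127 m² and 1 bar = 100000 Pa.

114.0 lbf × 4.44822 → 507.097 N
0.2835 yd² × 0.836127 → 0.237042 m²
P = F / A = 507.097 N / 0.237042 m² = 2139.27 Pa
2139.27 Pa ÷ (100000 Pa/bar) = 0.0213927 bar

0.02139 bar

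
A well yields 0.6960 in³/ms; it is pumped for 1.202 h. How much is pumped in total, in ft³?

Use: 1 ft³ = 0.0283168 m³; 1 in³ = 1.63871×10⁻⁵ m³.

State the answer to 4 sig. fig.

0.6960 in³/ms → 0.0114054 m³/s
1.202 h → 4327.2 s
V = Q × t = 0.0114054 × 4327.2 = 49.3534 m³
In ft³: 49.3534 / 0.0283168 = 1742.9 ft³

1743 ft³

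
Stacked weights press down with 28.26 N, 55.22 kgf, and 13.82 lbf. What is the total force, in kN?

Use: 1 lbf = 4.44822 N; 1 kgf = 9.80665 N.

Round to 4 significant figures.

0.6313 kN

28.26 N (already N)
55.22 kgf × 9.80665 → 541.523 N
13.82 lbf × 4.44822 → 61.4744 N
Sum: 28.26 + 541.523 + 61.4744 = 631.257 N
In kN: 631.257 / 1000 = 0.631257 kN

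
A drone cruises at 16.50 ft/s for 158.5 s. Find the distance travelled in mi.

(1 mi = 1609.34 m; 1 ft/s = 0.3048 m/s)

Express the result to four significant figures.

16.50 ft/s × 0.3048 = 5.0292 m/s
d = v × t = 5.0292 m/s × 158.5 s = 797.128 m
797.128 m ÷ (1609.34 m/mi) = 0.495314 mi

0.4953 mi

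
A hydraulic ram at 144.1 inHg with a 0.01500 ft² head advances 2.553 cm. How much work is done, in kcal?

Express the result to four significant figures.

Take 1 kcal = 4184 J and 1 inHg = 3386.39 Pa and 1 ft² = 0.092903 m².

144.1 inHg → 487979 Pa
0.01500 ft² → 0.00139354 m²
F = P × A = 487979 × 0.00139354 = 680.018 N
2.553 cm → 0.02553 m
W = F × d = 680.018 × 0.02553 = 17.3609 J
In kcal: 17.3609 / 4184 = 0.00414935 kcal

0.004149 kcal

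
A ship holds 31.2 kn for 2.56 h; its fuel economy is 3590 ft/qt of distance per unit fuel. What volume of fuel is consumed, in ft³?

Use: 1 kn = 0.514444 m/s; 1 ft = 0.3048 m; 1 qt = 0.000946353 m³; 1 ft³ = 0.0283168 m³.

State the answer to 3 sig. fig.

4.52 ft³

31.2 kn → 16.0507 m/s
2.56 h → 9216 s
d = v × t = 16.0507 × 9216 = 147923 m
3590 ft/qt → 1.15626×10⁶ m/m³
V = d / (distance per unit fuel) = 147923 / 1.15626×10⁶ = 0.127932 m³
In ft³: 0.127932 / 0.0283168 = 4.51788 ft³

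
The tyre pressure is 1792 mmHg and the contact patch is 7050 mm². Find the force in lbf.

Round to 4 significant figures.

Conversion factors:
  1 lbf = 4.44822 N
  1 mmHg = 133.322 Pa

1792 mmHg × 133.322 → 238913 Pa
7050 mm² × 10⁻⁶ → 0.00705 m²
F = P × A = 238913 Pa × 0.00705 m² = 1684.34 N
1684.34 N ÷ (4.44822 N/lbf) = 378.655 lbf

378.7 lbf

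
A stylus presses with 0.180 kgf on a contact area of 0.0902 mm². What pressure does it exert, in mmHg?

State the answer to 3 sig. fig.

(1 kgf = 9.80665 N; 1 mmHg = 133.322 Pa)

1.47×10⁵ mmHg

0.180 kgf × 9.80665 → 1.7652 N
0.0902 mm² × 10⁻⁶ → 9.02×10⁻⁸ m²
P = F / A = 1.7652 N / 9.02×10⁻⁸ m² = 1.95698×10⁷ Pa
1.95698×10⁷ Pa ÷ (133.322 Pa/mmHg) = 146786 mmHg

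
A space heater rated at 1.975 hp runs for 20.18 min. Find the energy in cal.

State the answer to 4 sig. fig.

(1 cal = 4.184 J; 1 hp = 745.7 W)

1.975 hp × 745.7 = 1472.76 W
20.18 min × 60 = 1210.8 s
E = P × t = 1472.76 W × 1210.8 s = 1.78322×10⁶ J
1.78322×10⁶ J ÷ (4.184 J/cal) = 426200 cal

4.262×10⁵ cal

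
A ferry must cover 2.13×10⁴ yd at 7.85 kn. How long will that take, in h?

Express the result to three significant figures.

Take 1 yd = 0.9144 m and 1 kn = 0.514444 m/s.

2.13×10⁴ yd × 0.9144 → 19476.7 m
7.85 kn × 0.514444 → 4.03839 m/s
t = d / v = 19476.7 m / 4.03839 m/s = 4822.89 s
4822.89 s ÷ (3600 s/h) = 1.33969 h

1.34 h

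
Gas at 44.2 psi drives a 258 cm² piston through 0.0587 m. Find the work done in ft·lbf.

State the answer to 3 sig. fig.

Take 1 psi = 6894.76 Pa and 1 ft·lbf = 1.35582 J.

340 ft·lbf

44.2 psi → 304748 Pa
258 cm² → 0.0258 m²
F = P × A = 304748 × 0.0258 = 7862.5 N
W = F × d = 7862.5 × 0.0587 = 461.529 J
In ft·lbf: 461.529 / 1.35582 = 340.406 ft·lbf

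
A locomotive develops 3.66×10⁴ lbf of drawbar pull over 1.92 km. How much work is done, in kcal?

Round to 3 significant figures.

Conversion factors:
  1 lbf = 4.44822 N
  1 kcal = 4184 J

7.47×10⁴ kcal

3.66×10⁴ lbf × 4.44822 = 162805 N
1.92 km × 1000 = 1920 m
W = F × d = 162805 N × 1920 m = 3.12586×10⁸ J
3.12586×10⁸ J ÷ (4184 J/kcal) = 74709.8 kcal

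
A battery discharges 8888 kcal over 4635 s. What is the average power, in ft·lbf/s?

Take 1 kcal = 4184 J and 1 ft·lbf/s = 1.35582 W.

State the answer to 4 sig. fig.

5918 ft·lbf/s

8888 kcal × 4184 = 3.71874×10⁷ J
P = E / t = 3.71874×10⁷ J / 4635 s = 8023.17 W
8023.17 W ÷ (1.35582 W/ft·lbf/s) = 5917.58 ft·lbf/s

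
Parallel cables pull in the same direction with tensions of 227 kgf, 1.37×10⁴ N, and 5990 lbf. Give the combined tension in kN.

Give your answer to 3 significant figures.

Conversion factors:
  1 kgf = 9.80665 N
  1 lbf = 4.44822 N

227 kgf × 9.80665 = 2226.11 N
1.37×10⁴ N (already N)
5990 lbf × 4.44822 = 26644.8 N
Sum: 2226.11 + 13700 + 26644.8 = 42570.9 N
In kN: 42570.9 / 1000 = 42.5709 kN

42.6 kN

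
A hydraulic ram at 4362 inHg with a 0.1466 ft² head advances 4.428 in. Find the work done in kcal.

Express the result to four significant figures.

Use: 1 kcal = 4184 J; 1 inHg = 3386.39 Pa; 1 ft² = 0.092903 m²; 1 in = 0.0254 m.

5.408 kcal

4362 inHg → 1.47714×10⁷ Pa
0.1466 ft² → 0.0136196 m²
F = P × A = 1.47714×10⁷ × 0.0136196 = 201181 N
4.428 in → 0.112471 m
W = F × d = 201181 × 0.112471 = 22627 J
In kcal: 22627 / 4184 = 5.40798 kcal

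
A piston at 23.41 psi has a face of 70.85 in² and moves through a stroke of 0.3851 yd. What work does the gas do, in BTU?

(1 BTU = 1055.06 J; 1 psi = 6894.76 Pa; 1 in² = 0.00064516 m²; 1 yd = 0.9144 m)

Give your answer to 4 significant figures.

2.462 BTU

23.41 psi → 161406 Pa
70.85 in² → 0.0457096 m²
F = P × A = 161406 × 0.0457096 = 7377.8 N
0.3851 yd → 0.352135 m
W = F × d = 7377.8 × 0.352135 = 2597.98 J
In BTU: 2597.98 / 1055.06 = 2.4624 BTU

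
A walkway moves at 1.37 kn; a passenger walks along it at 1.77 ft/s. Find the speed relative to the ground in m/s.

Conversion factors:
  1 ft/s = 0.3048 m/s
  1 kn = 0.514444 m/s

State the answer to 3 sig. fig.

1.37 kn × 0.514444 = 0.704788 m/s
1.77 ft/s × 0.3048 = 0.539496 m/s
Combined: 0.704788 + 0.539496 = 1.24428 m/s

1.24 m/s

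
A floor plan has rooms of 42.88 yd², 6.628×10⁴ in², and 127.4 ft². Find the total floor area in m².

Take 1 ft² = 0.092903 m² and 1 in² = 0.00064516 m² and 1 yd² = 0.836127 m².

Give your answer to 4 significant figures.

90.45 m²

42.88 yd² × 0.836127 → 35.8531 m²
6.628×10⁴ in² × 0.00064516 → 42.7612 m²
127.4 ft² × 0.092903 → 11.8358 m²
Sum: 35.8531 + 42.7612 + 11.8358 = 90.4501 m²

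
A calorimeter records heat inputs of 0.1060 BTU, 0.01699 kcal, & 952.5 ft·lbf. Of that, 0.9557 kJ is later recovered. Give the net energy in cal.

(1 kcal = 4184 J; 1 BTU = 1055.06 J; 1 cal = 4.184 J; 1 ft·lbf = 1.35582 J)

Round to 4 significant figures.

124.0 cal

0.1060 BTU × 1055.06 = 111.836 J
0.01699 kcal × 4184 = 71.0862 J
952.5 ft·lbf × 1.35582 = 1291.42 J
0.9557 kJ × 1000 = 955.7 J
Result: 111.836 + 71.0862 + 1291.42 − 955.7 = 518.642 J
In cal: 518.642 / 4.184 = 123.958 cal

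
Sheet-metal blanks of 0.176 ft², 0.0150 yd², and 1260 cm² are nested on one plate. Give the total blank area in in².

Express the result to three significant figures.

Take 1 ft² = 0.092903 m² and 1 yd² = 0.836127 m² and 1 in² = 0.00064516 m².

0.176 ft² × 0.092903 → 0.0163509 m²
0.0150 yd² × 0.836127 → 0.0125419 m²
1260 cm² × 0.0001 → 0.126 m²
Total: 0.0163509 + 0.0125419 + 0.126 = 0.154893 m²
In in²: 0.154893 / 0.00064516 = 240.085 in²

240 in²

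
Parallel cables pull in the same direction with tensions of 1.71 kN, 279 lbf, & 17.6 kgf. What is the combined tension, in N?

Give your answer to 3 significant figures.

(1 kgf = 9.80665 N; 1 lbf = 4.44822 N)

3120 N

1.71 kN × 1000 = 1710 N
279 lbf × 4.44822 = 1241.05 N
17.6 kgf × 9.80665 = 172.597 N
Total: 1710 + 1241.05 + 172.597 = 3123.65 N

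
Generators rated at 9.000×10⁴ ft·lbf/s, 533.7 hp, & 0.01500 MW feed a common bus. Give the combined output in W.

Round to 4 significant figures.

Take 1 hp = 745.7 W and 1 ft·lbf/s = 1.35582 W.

9.000×10⁴ ft·lbf/s × 1.35582 = 122024 W
533.7 hp × 745.7 = 397980 W
0.01500 MW × 1000000 = 15000 W
Sum: 122024 + 397980 + 15000 = 535004 W

5.350×10⁵ W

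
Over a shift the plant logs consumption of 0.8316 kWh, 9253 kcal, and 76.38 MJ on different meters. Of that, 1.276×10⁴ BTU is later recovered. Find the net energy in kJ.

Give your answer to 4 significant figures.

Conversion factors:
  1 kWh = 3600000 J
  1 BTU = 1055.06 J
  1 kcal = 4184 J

0.8316 kWh × 3600000 → 2.99376×10⁶ J
9253 kcal × 4184 → 3.87146×10⁷ J
76.38 MJ × 1000000 → 7.638×10⁷ J
1.276×10⁴ BTU × 1055.06 → 1.34626×10⁷ J
Net: 2.99376×10⁶ + 3.87146×10⁷ + 7.638×10⁷ − 1.34626×10⁷ = 1.04626×10⁸ J
In kJ: 1.04626×10⁸ / 1000 = 104626 kJ

1.046×10⁵ kJ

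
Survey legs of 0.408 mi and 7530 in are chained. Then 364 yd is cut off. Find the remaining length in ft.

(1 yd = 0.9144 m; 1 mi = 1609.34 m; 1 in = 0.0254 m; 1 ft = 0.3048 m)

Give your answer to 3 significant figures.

1690 ft

0.408 mi × 1609.34 = 656.611 m
7530 in × 0.0254 = 191.262 m
364 yd × 0.9144 = 332.842 m
Net: 656.611 + 191.262 − 332.842 = 515.031 m
In ft: 515.031 / 0.3048 = 1689.73 ft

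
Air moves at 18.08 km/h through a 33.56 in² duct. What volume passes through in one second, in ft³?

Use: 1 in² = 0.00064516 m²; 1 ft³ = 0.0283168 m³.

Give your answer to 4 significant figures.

18.08 km/h × (1/3.6) → 5.02222 m/s
33.56 in² × 0.00064516 → 0.0216516 m²
V = v × A × t = 5.02222 m/s × 0.0216516 m² × 1 s = 0.108739 m³
0.108739 m³ ÷ (0.0283168 m³/ft³) = 3.84009 ft³

3.840 ft³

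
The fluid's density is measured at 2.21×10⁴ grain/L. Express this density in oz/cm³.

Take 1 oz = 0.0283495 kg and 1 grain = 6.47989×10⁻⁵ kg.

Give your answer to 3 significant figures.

0.0505 oz/cm³

2.21×10⁴ grain/L × 6.47989×10⁻⁵ kg/grain ÷ 0.001 m³/L = 1432.06 kg/m³
1432.06 kg/m³ ÷ 0.0283495 kg/oz × 10⁻⁶ m³/cm³ = 0.0505145 oz/cm³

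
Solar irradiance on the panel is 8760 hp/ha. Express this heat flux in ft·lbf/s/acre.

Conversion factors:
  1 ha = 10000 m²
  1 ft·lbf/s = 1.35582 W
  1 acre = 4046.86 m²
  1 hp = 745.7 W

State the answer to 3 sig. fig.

8760 hp/ha × 745.7 W/hp ÷ 10000 m²/ha = 653.233 W/m²
653.233 W/m² ÷ 1.35582 W/ft·lbf/s × 4046.86 m²/acre = 1.94977×10⁶ ft·lbf/s/acre

1.95×10⁶ ft·lbf/s/acre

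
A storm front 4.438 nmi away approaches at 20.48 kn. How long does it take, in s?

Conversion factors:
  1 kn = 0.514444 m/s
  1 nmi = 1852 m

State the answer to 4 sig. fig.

4.438 nmi × 1852 = 8219.18 m
20.48 kn × 0.514444 = 10.5358 m/s
t = d / v = 8219.18 m / 10.5358 m/s = 780.119 s

780.1 s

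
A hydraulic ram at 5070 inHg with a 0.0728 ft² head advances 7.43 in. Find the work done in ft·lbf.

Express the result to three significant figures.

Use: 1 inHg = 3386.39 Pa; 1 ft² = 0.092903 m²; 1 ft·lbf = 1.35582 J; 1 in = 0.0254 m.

5070 inHg → 1.7169×10⁷ Pa
0.0728 ft² → 0.00676334 m²
F = P × A = 1.7169×10⁷ × 0.00676334 = 116120 N
7.43 in → 0.188722 m
W = F × d = 116120 × 0.188722 = 21914.4 J
In ft·lbf: 21914.4 / 1.35582 = 16163.2 ft·lbf

1.62×10⁴ ft·lbf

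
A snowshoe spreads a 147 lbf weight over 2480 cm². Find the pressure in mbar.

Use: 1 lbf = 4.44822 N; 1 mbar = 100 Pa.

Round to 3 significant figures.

147 lbf × 4.44822 = 653.888 N
2480 cm² × 0.0001 = 0.248 m²
P = F / A = 653.888 N / 0.248 m² = 2636.65 Pa
2636.65 Pa ÷ (100 Pa/mbar) = 26.3665 mbar

26.4 mbar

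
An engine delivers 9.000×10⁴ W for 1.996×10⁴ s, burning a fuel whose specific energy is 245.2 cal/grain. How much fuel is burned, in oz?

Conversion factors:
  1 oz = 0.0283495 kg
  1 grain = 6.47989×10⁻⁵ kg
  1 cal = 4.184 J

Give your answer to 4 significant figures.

E = P × t = 90000 × 19960 = 1.7964×10⁹ J
245.2 cal/grain → 1.58323×10⁷ J/kg
m = E / e_s = 1.7964×10⁹ / 1.58323×10⁷ = 113.464 kg
In oz: 113.464 / 0.0283495 = 4002.33 oz

4002 oz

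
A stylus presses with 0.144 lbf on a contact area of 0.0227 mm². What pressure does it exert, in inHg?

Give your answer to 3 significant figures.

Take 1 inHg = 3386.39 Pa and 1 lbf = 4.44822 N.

0.144 lbf × 4.44822 = 0.640544 N
0.0227 mm² × 10⁻⁶ = 2.27×10⁻⁸ m²
P = F / A = 0.640544 N / 2.27×10⁻⁸ m² = 2.82178×10⁷ Pa
2.82178×10⁷ Pa ÷ (3386.39 Pa/inHg) = 8332.71 inHg

8330 inHg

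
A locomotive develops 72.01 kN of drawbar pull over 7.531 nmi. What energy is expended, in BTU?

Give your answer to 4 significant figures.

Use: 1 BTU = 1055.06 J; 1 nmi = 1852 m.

72.01 kN × 1000 → 72010 N
7.531 nmi × 1852 → 13947.4 m
W = F × d = 72010 N × 13947.4 m = 1.00435×10⁹ J
1.00435×10⁹ J ÷ (1055.06 J/BTU) = 951936 BTU

9.519×10⁵ BTU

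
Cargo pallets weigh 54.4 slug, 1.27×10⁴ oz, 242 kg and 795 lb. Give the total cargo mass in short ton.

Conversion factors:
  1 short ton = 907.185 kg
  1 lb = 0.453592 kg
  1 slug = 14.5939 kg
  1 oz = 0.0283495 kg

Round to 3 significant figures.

54.4 slug × 14.5939 → 793.908 kg
1.27×10⁴ oz × 0.0283495 → 360.039 kg
242 kg (already kg)
795 lb × 0.453592 → 360.606 kg
Total: 793.908 + 360.039 + 242 + 360.606 = 1756.55 kg
In short ton: 1756.55 / 907.185 = 1.93626 short ton

1.94 short ton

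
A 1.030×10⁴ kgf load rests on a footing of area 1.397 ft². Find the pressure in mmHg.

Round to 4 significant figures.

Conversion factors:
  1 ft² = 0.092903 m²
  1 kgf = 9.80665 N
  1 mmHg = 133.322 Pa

5838 mmHg

1.030×10⁴ kgf × 9.80665 → 101008 N
1.397 ft² × 0.092903 → 0.129785 m²
P = F / A = 101008 N / 0.129785 m² = 778272 Pa
778272 Pa ÷ (133.322 Pa/mmHg) = 5837.54 mmHg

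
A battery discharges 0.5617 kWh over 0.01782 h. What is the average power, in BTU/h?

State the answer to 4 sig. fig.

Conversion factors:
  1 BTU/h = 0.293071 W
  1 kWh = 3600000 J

0.5617 kWh × 3600000 → 2.02212×10⁶ J
0.01782 h × 3600 → 64.152 s
P = E / t = 2.02212×10⁶ J / 64.152 s = 31520.8 W
31520.8 W ÷ (0.293071 W/BTU/h) = 107553 BTU/h

1.076×10⁵ BTU/h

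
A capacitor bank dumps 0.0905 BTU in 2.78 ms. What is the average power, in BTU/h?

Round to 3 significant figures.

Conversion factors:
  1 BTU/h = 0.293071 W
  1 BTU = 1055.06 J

1.17×10⁵ BTU/h

0.0905 BTU × 1055.06 = 95.4829 J
2.78 ms × 0.001 = 0.00278 s
P = E / t = 95.4829 J / 0.00278 s = 34346.4 W
34346.4 W ÷ (0.293071 W/BTU/h) = 117195 BTU/h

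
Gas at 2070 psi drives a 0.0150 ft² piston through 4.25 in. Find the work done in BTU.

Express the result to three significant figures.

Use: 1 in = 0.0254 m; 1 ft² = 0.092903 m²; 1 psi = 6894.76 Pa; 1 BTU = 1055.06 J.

2.03 BTU

2070 psi → 1.42722×10⁷ Pa
0.0150 ft² → 0.00139354 m²
F = P × A = 1.42722×10⁷ × 0.00139354 = 19888.9 N
4.25 in → 0.10795 m
W = F × d = 19888.9 × 0.10795 = 2147.01 J
In BTU: 2147.01 / 1055.06 = 2.03496 BTU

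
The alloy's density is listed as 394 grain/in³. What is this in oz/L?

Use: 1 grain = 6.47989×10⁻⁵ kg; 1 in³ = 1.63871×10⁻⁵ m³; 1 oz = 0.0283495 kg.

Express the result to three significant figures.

55.0 oz/L

394 grain/in³ × 6.47989×10⁻⁵ kg/grain ÷ 1.63871×10⁻⁵ m³/in³ = 1557.98 kg/m³
1557.98 kg/m³ ÷ 0.0283495 kg/oz × 0.001 m³/L = 54.9562 oz/L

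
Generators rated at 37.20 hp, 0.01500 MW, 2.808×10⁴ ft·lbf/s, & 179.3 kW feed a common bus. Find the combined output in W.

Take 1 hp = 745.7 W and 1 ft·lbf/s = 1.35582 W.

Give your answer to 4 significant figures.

37.20 hp × 745.7 → 27740 W
0.01500 MW × 1000000 → 15000 W
2.808×10⁴ ft·lbf/s × 1.35582 → 38071.4 W
179.3 kW × 1000 → 179300 W
Total: 27740 + 15000 + 38071.4 + 179300 = 260111 W

2.601×10⁵ W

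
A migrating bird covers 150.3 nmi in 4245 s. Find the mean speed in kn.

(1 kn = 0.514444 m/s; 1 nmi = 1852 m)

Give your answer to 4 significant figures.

127.5 kn

150.3 nmi × 1852 → 278356 m
v = d / t = 278356 m / 4245 s = 65.5727 m/s
65.5727 m/s ÷ (0.514444 m/s/kn) = 127.463 kn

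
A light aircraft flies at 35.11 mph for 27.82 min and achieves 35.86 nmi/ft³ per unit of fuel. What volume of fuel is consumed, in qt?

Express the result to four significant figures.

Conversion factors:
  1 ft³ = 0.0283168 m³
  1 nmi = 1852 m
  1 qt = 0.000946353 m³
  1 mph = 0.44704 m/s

11.80 qt

35.11 mph → 15.6956 m/s
27.82 min → 1669.2 s
d = v × t = 15.6956 × 1669.2 = 26199.1 m
35.86 nmi/ft³ → 2.34535×10⁶ m/m³
V = d / (distance per unit fuel) = 26199.1 / 2.34535×10⁶ = 0.0111707 m³
In qt: 0.0111707 / 0.000946353 = 11.8039 qt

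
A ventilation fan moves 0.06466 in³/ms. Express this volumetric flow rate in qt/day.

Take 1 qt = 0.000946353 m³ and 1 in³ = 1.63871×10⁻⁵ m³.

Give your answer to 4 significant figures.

9.674×10⁴ qt/day

0.06466 in³/ms × 1.63871×10⁻⁵ m³/in³ ÷ 0.001 s/ms = 0.00105959 m³/s
0.00105959 m³/s ÷ 0.000946353 m³/qt × 86400 s/day = 96738.3 qt/day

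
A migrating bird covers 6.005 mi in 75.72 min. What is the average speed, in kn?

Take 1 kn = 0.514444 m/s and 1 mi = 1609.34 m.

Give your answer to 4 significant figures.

4.135 kn

6.005 mi × 1609.34 = 9664.09 m
75.72 min × 60 = 4543.2 s
v = d / t = 9664.09 m / 4543.2 s = 2.12715 m/s
2.12715 m/s ÷ (0.514444 m/s/kn) = 4.13485 kn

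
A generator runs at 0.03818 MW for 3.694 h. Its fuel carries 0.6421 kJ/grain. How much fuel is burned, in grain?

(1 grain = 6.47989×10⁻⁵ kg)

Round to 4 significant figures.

0.03818 MW → 38180 W
3.694 h → 13298.4 s
E = P × t = 38180 × 13298.4 = 5.07733×10⁸ J
0.6421 kJ/grain → 9.90912×10⁶ J/kg
m = E / e_s = 5.07733×10⁸ / 9.90912×10⁶ = 51.239 kg
In grain: 51.239 / 6.47989×10⁻⁵ = 790739 grain

7.907×10⁵ grain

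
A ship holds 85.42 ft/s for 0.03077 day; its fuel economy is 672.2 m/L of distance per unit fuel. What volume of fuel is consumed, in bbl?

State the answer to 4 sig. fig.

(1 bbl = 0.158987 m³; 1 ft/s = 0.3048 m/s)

85.42 ft/s → 26.036 m/s
0.03077 day → 2658.53 s
d = v × t = 26.036 × 2658.53 = 69217.5 m
672.2 m/L → 672200 m/m³
V = d / (distance per unit fuel) = 69217.5 / 672200 = 0.102972 m³
In bbl: 0.102972 / 0.158987 = 0.647676 bbl

0.6477 bbl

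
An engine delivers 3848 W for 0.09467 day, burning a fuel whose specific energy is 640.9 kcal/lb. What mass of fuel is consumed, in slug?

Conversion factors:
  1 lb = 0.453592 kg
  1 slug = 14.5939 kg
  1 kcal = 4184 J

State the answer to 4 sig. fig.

0.3648 slug

0.09467 day → 8179.49 s
E = P × t = 3848 × 8179.49 = 3.14747×10⁷ J
640.9 kcal/lb → 5.91176×10⁶ J/kg
m = E / e_s = 3.14747×10⁷ / 5.91176×10⁶ = 5.32408 kg
In slug: 5.32408 / 14.5939 = 0.364815 slug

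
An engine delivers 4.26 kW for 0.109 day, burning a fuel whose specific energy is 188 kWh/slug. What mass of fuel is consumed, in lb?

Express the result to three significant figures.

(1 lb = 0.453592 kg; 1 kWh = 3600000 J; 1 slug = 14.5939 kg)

4.26 kW → 4260 W
0.109 day → 9417.6 s
E = P × t = 4260 × 9417.6 = 4.0119×10⁷ J
188 kWh/slug → 4.63755×10⁷ J/kg
m = E / e_s = 4.0119×10⁷ / 4.63755×10⁷ = 0.86509 kg
In lb: 0.86509 / 0.453592 = 1.9072 lb

1.91 lb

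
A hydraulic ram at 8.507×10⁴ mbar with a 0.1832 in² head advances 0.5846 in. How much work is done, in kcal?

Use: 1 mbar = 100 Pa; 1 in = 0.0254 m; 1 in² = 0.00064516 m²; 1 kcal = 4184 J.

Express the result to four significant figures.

0.003568 kcal

8.507×10⁴ mbar → 8.507×10⁶ Pa
0.1832 in² → 1.18193×10⁻⁴ m²
F = P × A = 8.507×10⁶ × 1.18193×10⁻⁴ = 1005.47 N
0.5846 in → 0.0148488 m
W = F × d = 1005.47 × 0.0148488 = 14.93 J
In kcal: 14.93 / 4184 = 0.00356836 kcal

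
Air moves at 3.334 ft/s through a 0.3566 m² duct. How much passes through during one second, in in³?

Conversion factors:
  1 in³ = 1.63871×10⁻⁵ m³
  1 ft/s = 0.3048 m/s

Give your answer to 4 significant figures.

3.334 ft/s × 0.3048 = 1.0162 m/s
V = v × A × t = 1.0162 m/s × 0.3566 m² × 1 s = 0.362377 m³
0.362377 m³ ÷ (1.63871×10⁻⁵ m³/in³) = 22113.6 in³

2.211×10⁴ in³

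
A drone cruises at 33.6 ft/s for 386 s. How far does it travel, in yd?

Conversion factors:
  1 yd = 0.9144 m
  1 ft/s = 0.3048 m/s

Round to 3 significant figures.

4320 yd

33.6 ft/s × 0.3048 → 10.2413 m/s
d = v × t = 10.2413 m/s × 386 s = 3953.14 m
3953.14 m ÷ (0.9144 m/yd) = 4323.21 yd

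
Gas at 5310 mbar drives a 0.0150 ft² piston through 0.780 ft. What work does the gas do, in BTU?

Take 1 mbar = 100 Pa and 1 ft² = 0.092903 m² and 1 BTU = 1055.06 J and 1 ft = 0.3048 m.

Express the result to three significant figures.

0.167 BTU

5310 mbar → 531000 Pa
0.0150 ft² → 0.00139354 m²
F = P × A = 531000 × 0.00139354 = 739.97 N
0.780 ft → 0.237744 m
W = F × d = 739.97 × 0.237744 = 175.923 J
In BTU: 175.923 / 1055.06 = 0.166742 BTU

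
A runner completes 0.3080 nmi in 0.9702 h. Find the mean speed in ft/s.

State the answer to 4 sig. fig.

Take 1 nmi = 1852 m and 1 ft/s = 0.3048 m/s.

0.3080 nmi × 1852 → 570.416 m
0.9702 h × 3600 → 3492.72 s
v = d / t = 570.416 m / 3492.72 s = 0.163316 m/s
0.163316 m/s ÷ (0.3048 m/s/ft/s) = 0.535814 ft/s

0.5358 ft/s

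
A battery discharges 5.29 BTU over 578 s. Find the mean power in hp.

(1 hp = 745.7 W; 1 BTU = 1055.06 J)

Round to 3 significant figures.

5.29 BTU × 1055.06 = 5581.27 J
P = E / t = 5581.27 J / 578 s = 9.65618 W
9.65618 W ÷ (745.7 W/hp) = 0.0129491 hp

0.0129 hp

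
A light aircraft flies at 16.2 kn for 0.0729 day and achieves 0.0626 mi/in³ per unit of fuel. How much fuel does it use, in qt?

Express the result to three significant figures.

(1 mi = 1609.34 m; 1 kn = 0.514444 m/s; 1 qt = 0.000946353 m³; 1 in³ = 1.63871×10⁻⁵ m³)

9.02 qt

16.2 kn → 8.33399 m/s
0.0729 day → 6298.56 s
d = v × t = 8.33399 × 6298.56 = 52492.1 m
0.0626 mi/in³ → 6.1478×10⁶ m/m³
V = d / (distance per unit fuel) = 52492.1 / 6.1478×10⁶ = 0.00853836 m³
In qt: 0.00853836 / 0.000946353 = 9.02238 qt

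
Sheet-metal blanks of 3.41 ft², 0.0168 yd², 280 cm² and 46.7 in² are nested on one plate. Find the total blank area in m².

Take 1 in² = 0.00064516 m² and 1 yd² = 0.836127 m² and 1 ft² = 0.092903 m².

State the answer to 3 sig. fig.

3.41 ft² × 0.092903 → 0.316799 m²
0.0168 yd² × 0.836127 → 0.0140469 m²
280 cm² × 0.0001 → 0.028 m²
46.7 in² × 0.00064516 → 0.030129 m²
Total: 0.316799 + 0.0140469 + 0.028 + 0.030129 = 0.388975 m²

0.389 m²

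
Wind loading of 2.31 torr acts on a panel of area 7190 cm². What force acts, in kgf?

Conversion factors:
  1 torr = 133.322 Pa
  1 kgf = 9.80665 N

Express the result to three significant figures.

22.6 kgf

2.31 torr × 133.322 → 307.974 Pa
7190 cm² × 0.0001 → 0.719 m²
F = P × A = 307.974 Pa × 0.719 m² = 221.433 N
221.433 N ÷ (9.80665 N/kgf) = 22.5799 kgf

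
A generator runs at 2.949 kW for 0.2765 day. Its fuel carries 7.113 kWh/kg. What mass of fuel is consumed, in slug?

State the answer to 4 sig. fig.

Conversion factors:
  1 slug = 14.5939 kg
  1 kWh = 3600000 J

0.1885 slug

2.949 kW → 2949 W
0.2765 day → 23889.6 s
E = P × t = 2949 × 23889.6 = 7.04504×10⁷ J
7.113 kWh/kg → 2.56068×10⁷ J/kg
m = E / e_s = 7.04504×10⁷ / 2.56068×10⁷ = 2.75124 kg
In slug: 2.75124 / 14.5939 = 0.18852 slug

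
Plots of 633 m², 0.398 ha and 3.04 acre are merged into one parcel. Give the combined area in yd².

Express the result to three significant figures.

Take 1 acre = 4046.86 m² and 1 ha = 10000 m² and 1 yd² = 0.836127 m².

633 m² (already m²)
0.398 ha × 10000 = 3980 m²
3.04 acre × 4046.86 = 12302.5 m²
Combined: 633 + 3980 + 12302.5 = 16915.5 m²
In yd²: 16915.5 / 0.836127 = 20230.8 yd²

2.02×10⁴ yd²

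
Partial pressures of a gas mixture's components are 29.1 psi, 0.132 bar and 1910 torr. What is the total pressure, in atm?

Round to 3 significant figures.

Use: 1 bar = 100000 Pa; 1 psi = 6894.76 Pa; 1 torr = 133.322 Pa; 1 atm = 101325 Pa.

4.62 atm

29.1 psi × 6894.76 = 200638 Pa
0.132 bar × 100000 = 13200 Pa
1910 torr × 133.322 = 254645 Pa
Sum: 200638 + 13200 + 254645 = 468483 Pa
In atm: 468483 / 101325 = 4.62357 atm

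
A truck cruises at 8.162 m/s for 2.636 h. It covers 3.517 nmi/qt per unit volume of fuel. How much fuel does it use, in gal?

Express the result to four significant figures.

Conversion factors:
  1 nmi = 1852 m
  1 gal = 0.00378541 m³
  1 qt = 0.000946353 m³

2.636 h → 9489.6 s
d = v × t = 8.162 × 9489.6 = 77454.1 m
3.517 nmi/qt → 6.88272×10⁶ m/m³
V = d / (distance per unit fuel) = 77454.1 / 6.88272×10⁶ = 0.0112534 m³
In gal: 0.0112534 / 0.00378541 = 2.97284 gal

2.973 gal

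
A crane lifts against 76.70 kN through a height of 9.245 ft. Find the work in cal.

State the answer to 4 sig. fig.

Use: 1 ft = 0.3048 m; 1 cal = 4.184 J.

76.70 kN × 1000 = 76700 N
9.245 ft × 0.3048 = 2.81788 m
W = F × d = 76700 N × 2.81788 m = 216131 J
216131 J ÷ (4.184 J/cal) = 51656.5 cal

5.166×10⁴ cal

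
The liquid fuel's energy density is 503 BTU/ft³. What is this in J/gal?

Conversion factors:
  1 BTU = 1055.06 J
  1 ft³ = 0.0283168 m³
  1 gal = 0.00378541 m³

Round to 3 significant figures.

503 BTU/ft³ × 1055.06 J/BTU ÷ 0.0283168 m³/ft³ = 1.87414×10⁷ J/m³
1.87414×10⁷ J/m³ × 0.00378541 m³/gal = 70943.9 J/gal

7.09×10⁴ J/gal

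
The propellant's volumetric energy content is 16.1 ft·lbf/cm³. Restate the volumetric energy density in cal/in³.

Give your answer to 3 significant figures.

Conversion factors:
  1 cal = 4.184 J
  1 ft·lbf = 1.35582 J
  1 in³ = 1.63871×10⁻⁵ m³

85.5 cal/in³

16.1 ft·lbf/cm³ × 1.35582 J/ft·lbf ÷ 10⁻⁶ m³/cm³ = 2.18287×10⁷ J/m³
2.18287×10⁷ J/m³ ÷ 4.184 J/cal × 1.63871×10⁻⁵ m³/in³ = 85.4945 cal/in³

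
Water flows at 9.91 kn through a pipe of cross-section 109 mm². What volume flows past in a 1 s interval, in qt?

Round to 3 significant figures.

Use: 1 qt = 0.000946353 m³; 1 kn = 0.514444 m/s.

9.91 kn × 0.514444 = 5.09814 m/s
109 mm² × 10⁻⁶ = 1.09×10⁻⁴ m²
V = v × A × t = 5.09814 m/s × 1.09×10⁻⁴ m² × 1 s = 5.55697×10⁻⁴ m³
5.55697×10⁻⁴ m³ ÷ (0.000946353 m³/qt) = 0.587198 qt

0.587 qt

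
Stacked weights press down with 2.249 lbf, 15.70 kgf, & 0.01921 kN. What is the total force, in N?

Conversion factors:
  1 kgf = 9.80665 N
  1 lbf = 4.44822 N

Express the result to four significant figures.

183.2 N

2.249 lbf × 4.44822 = 10.004 N
15.70 kgf × 9.80665 = 153.964 N
0.01921 kN × 1000 = 19.21 N
Combined: 10.004 + 153.964 + 19.21 = 183.178 N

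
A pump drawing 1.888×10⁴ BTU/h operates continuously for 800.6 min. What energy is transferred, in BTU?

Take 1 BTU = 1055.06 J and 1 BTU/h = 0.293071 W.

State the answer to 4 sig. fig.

2.519×10⁵ BTU

1.888×10⁴ BTU/h × 0.293071 → 5533.18 W
800.6 min × 60 → 48036 s
E = P × t = 5533.18 W × 48036 s = 2.65792×10⁸ J
2.65792×10⁸ J ÷ (1055.06 J/BTU) = 251921 BTU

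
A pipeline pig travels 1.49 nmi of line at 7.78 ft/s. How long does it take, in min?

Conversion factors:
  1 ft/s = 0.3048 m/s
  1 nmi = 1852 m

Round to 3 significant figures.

19.4 min

1.49 nmi × 1852 → 2759.48 m
7.78 ft/s × 0.3048 → 2.37134 m/s
t = d / v = 2759.48 m / 2.37134 m/s = 1163.68 s
1163.68 s ÷ (60 s/min) = 19.3947 min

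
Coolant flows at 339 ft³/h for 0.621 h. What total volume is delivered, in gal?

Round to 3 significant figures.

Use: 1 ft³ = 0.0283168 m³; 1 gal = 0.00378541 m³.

1570 gal

339 ft³/h → 0.0026665 m³/s
0.621 h → 2235.6 s
V = Q × t = 0.0026665 × 2235.6 = 5.96123 m³
In gal: 5.96123 / 0.00378541 = 1574.79 gal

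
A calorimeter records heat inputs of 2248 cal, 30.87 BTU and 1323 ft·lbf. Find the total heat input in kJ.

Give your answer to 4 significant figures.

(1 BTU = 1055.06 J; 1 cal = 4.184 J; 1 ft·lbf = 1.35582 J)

2248 cal × 4.184 = 9405.63 J
30.87 BTU × 1055.06 = 32569.7 J
1323 ft·lbf × 1.35582 = 1793.75 J
Total: 9405.63 + 32569.7 + 1793.75 = 43769.1 J
In kJ: 43769.1 / 1000 = 43.7691 kJ

43.77 kJ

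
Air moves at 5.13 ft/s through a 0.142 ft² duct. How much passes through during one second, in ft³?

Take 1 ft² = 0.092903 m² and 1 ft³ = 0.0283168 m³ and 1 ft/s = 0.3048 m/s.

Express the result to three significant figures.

0.728 ft³

5.13 ft/s × 0.3048 → 1.56362 m/s
0.142 ft² × 0.092903 → 0.0131922 m²
V = v × A × t = 1.56362 m/s × 0.0131922 m² × 1 s = 0.0206276 m³
0.0206276 m³ ÷ (0.0283168 m³/ft³) = 0.728458 ft³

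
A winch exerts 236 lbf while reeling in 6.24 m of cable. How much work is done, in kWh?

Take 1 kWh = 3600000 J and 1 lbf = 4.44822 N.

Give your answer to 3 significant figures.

0.00182 kWh

236 lbf × 4.44822 = 1049.78 N
W = F × d = 1049.78 N × 6.24 m = 6550.63 J
6550.63 J ÷ (3600000 J/kWh) = 0.00181962 kWh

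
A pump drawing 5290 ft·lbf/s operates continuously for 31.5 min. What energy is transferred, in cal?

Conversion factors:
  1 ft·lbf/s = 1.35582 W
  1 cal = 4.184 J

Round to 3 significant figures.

5290 ft·lbf/s × 1.35582 → 7172.29 W
31.5 min × 60 → 1890 s
E = P × t = 7172.29 W × 1890 s = 1.35556×10⁷ J
1.35556×10⁷ J ÷ (4.184 J/cal) = 3.23987×10⁶ cal

3.24×10⁶ cal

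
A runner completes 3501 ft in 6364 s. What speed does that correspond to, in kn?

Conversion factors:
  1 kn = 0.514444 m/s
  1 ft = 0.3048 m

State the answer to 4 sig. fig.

3501 ft × 0.3048 → 1067.1 m
v = d / t = 1067.1 m / 6364 s = 0.167678 m/s
0.167678 m/s ÷ (0.514444 m/s/kn) = 0.32594 kn

0.3259 kn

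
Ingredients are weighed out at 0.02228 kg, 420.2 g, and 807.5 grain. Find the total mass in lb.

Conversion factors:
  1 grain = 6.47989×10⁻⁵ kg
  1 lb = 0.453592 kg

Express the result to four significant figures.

0.02228 kg (already kg)
420.2 g × 0.001 = 0.4202 kg
807.5 grain × 6.47989×10⁻⁵ = 0.0523251 kg
Sum: 0.02228 + 0.4202 + 0.0523251 = 0.494805 kg
In lb: 0.494805 / 0.453592 = 1.09086 lb

1.091 lb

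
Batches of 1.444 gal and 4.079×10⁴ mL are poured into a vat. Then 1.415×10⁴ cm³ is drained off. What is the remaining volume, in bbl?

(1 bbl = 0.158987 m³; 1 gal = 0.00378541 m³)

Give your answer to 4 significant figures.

1.444 gal × 0.00378541 = 0.00546613 m³
4.079×10⁴ mL × 10⁻⁶ = 0.04079 m³
1.415×10⁴ cm³ × 10⁻⁶ = 0.01415 m³
Sum: 0.00546613 + 0.04079 − 0.01415 = 0.0321061 m³
In bbl: 0.0321061 / 0.158987 = 0.201942 bbl

0.2019 bbl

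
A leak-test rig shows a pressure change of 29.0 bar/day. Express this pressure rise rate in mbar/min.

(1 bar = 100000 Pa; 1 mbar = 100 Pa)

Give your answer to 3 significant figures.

29.0 bar/day × 100000 Pa/bar ÷ 86400 s/day = 33.5648 Pa/s
33.5648 Pa/s ÷ 100 Pa/mbar × 60 s/min = 20.1389 mbar/min

20.1 mbar/min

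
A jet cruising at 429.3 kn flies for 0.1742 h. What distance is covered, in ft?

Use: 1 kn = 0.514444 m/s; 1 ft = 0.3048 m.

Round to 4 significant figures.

429.3 kn × 0.514444 → 220.851 m/s
0.1742 h × 3600 → 627.12 s
d = v × t = 220.851 m/s × 627.12 s = 138500 m
138500 m ÷ (0.3048 m/ft) = 454396 ft

4.544×10⁵ ft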